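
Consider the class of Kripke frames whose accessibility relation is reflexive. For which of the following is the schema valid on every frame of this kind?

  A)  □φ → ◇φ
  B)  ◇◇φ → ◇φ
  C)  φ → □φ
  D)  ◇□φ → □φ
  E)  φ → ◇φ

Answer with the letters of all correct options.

A reflexive relation is serial.
(A) □φ → ◇φ is axiom D, which corresponds to seriality. Every such R is serial — valid.
(B) ◇◇φ → ◇φ is the dual of axiom 4; it is valid on a frame exactly when R is transitive. Such an R need not be transitive, so not valid.
(C) φ → □φ is valid only on frames where every R-edge is a self-loop. Such an R need not be a subset of the identity — not valid.
(D) ◇□φ → □φ is the dual of axiom 5, which corresponds to the euclidean property. Such an R need not be euclidean — not valid.
(E) the dual of axiom T: valid iff R is reflexive. Every such R is reflexive — valid.

A, E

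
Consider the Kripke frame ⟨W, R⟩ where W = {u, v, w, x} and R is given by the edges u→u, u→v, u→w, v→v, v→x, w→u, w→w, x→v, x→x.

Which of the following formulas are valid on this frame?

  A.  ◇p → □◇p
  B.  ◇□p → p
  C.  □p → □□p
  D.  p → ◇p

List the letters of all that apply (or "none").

R is reflexive: each world relates to itself.
R is not symmetric: u R v but not v R u.
R is not transitive: u R v and v R x but not u R x.
R is not euclidean: u R v and u R u but not v R u.
(A) axiom 5: valid iff R is euclidean. R is not euclidean — not valid.
(B) ◇□p → p (the dual of axiom B) characterises the symmetric frames. R is not symmetric — not valid.
(C) axiom 4: valid iff R is transitive. R is not transitive — not valid.
(D) p → ◇p is the dual of axiom T; it is valid on a frame exactly when R is reflexive. R is reflexive, so valid.

D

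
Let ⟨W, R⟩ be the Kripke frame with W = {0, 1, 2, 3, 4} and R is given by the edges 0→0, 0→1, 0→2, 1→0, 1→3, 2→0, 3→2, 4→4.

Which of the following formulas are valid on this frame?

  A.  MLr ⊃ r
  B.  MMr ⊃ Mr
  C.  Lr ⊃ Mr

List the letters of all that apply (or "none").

R is not symmetric: 1 R 3 but not 3 R 1.
R is not transitive: 0 R 1 and 1 R 3 but not 0 R 3.
R is serial: every world has an R-successor.
(A) MLr ⊃ r is the dual of axiom B; it is valid on a frame exactly when R is symmetric. R is not symmetric, so not valid.
(B) MMr ⊃ Mr is the dual of axiom 4, which corresponds to transitivity. R is not transitive — not valid.
(C) axiom D: valid iff R is serial. R is serial — valid.

C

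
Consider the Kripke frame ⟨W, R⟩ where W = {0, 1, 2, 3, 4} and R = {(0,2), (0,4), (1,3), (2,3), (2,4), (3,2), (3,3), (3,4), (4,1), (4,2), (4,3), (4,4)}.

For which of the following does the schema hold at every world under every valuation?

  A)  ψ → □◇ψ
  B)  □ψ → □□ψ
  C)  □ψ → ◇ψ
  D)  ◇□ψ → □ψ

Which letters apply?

C

R is not symmetric: 0 R 2 but not 2 R 0.
R is not transitive: 0 R 2 and 2 R 3 but not 0 R 3.
R is not euclidean: 4 R 1 and 4 R 2 but not 1 R 2.
R is serial: every world has an R-successor.
(A) ψ → □◇ψ is axiom B, which corresponds to symmetry. R is not symmetric — not valid.
(B) □ψ → □□ψ is axiom 4; it is valid on a frame exactly when R is transitive. R is not transitive, so not valid.
(C) axiom D: valid iff R is serial. R is serial — valid.
(D) ◇□ψ → □ψ is the dual of axiom 5, which corresponds to the euclidean property. R is not euclidean — not valid.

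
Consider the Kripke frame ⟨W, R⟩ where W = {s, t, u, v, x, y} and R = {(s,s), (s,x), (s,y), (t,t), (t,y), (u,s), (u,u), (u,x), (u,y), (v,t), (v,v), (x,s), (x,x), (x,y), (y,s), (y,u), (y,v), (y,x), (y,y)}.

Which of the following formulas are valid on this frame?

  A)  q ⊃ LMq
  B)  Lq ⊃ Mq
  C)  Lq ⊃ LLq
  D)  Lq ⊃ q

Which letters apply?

B, D

R is reflexive: each world relates to itself.
R is not symmetric: t R y but not y R t.
R is not transitive: s R y and y R u but not s R u.
R is serial: every world has an R-successor.
(A) q ⊃ LMq is axiom B; it is valid on a frame exactly when R is symmetric. R is not symmetric, so not valid.
(B) axiom D: valid iff R is serial. R is serial — valid.
(C) Lq ⊃ LLq is axiom 4; it is valid on a frame exactly when R is transitive. R is not transitive, so not valid.
(D) Lq ⊃ q (axiom T) characterises the reflexive frames. R is reflexive — valid.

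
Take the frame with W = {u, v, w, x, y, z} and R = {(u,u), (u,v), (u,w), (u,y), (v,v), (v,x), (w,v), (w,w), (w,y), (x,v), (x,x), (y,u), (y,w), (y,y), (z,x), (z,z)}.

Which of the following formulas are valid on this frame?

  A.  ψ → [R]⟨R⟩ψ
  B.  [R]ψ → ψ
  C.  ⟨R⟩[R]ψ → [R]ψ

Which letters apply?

R is reflexive: each world relates to itself.
R is not symmetric: u R v but not v R u.
R is not euclidean: u R v and u R u but not v R u.
(A) axiom B: valid iff R is symmetric. R is not symmetric — not valid.
(B) axiom T: valid iff R is reflexive. R is reflexive — valid.
(C) ⟨R⟩[R]ψ → [R]ψ (the dual of axiom 5) characterises the euclidean frames. R is not euclidean — not valid.

B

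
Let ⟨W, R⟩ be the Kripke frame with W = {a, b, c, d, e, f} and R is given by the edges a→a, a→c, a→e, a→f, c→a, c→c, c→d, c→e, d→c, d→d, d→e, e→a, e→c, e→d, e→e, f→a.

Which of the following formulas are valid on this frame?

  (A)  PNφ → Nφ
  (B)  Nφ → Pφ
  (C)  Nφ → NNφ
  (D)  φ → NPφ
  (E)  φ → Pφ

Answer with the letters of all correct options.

D

R is not reflexive: not b R b.
R is symmetric: every R-edge is matched by its reverse.
R is not transitive: a R c and c R d but not a R d.
R is not euclidean: a R c and a R f but not c R f.
R is not serial: b has no R-successor.
(A) the dual of axiom 5: valid iff R is euclidean. R is not euclidean — not valid.
(B) Nφ → Pφ is axiom D; it is valid on a frame exactly when R is serial. R is not serial, so not valid.
(C) Nφ → NNφ is axiom 4; it is valid on a frame exactly when R is transitive. R is not transitive, so not valid.
(D) φ → NPφ is axiom B; it is valid on a frame exactly when R is symmetric. R is symmetric, so valid.
(E) φ → Pφ (the dual of axiom T) characterises the reflexive frames. R is not reflexive — not valid.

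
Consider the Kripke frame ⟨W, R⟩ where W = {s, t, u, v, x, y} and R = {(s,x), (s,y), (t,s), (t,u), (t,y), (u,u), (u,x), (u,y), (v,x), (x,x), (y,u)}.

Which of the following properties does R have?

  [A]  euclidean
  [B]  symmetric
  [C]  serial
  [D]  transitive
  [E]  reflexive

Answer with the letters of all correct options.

C

(A) not euclidean: s R x and s R y but not x R y.
(B) not symmetric: s R x but not x R s.
(C) serial: every world has an R-successor.
(D) not transitive: s R y and y R u but not s R u.
(E) not reflexive: not s R s.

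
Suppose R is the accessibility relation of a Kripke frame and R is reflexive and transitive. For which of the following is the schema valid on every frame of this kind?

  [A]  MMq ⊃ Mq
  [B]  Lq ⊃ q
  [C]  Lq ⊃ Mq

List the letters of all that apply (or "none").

A, B, C

Reflexive relations are serial.
(A) MMq ⊃ Mq is the dual of axiom 4, which corresponds to transitivity. Every such R is transitive — valid.
(B) axiom T: valid iff R is reflexive. Every such R is reflexive — valid.
(C) Lq ⊃ Mq is axiom D; it is valid on a frame exactly when R is serial. Every such R is serial, so valid.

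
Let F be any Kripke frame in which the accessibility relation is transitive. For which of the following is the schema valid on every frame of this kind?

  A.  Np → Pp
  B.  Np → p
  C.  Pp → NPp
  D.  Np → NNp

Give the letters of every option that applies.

(A) Np → Pp (axiom D) characterises the serial frames. Such an R need not be serial — not valid.
(B) Np → p is axiom T; it is valid on a frame exactly when R is reflexive. Such an R need not be reflexive, so not valid.
(C) Pp → NPp is axiom 5; it is valid on a frame exactly when R is euclidean. Such an R need not be euclidean, so not valid.
(D) Np → NNp (axiom 4) characterises the transitive frames. Every such R is transitive — valid.

D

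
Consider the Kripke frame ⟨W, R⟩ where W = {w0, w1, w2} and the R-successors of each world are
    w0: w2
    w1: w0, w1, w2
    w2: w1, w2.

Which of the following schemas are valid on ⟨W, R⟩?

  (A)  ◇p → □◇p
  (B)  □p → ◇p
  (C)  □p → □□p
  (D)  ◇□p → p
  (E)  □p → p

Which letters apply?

B

R is not reflexive: not w0 R w0.
R is not symmetric: w0 R w2 but not w2 R w0.
R is not transitive: w0 R w2 and w2 R w1 but not w0 R w1.
R is not euclidean: w1 R w0 and w1 R w1 but not w0 R w1.
R is serial: every world has an R-successor.
(A) ◇p → □◇p (axiom 5) characterises the euclidean frames. R is not euclidean — not valid.
(B) □p → ◇p is axiom D, which corresponds to seriality. R is serial — valid.
(C) axiom 4: valid iff R is transitive. R is not transitive — not valid.
(D) ◇□p → p is the dual of axiom B, which corresponds to symmetry. R is not symmetric — not valid.
(E) □p → p (axiom T) characterises the reflexive frames. R is not reflexive — not valid.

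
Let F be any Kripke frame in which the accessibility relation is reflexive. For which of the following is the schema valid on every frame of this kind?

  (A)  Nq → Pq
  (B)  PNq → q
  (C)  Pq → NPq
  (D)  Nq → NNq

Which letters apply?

A reflexive relation is serial.
(A) axiom D: valid iff R is serial. Every such R is serial — valid.
(B) the dual of axiom B: valid iff R is symmetric. Such an R need not be symmetric — not valid.
(C) Pq → NPq is axiom 5; it is valid on a frame exactly when R is euclidean. Such an R need not be euclidean, so not valid.
(D) Nq → NNq is axiom 4; it is valid on a frame exactly when R is transitive. Such an R need not be transitive, so not valid.

A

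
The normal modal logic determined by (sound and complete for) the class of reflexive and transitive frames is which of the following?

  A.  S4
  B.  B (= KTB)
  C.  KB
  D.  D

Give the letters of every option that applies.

A

(A) S4 is determined by exactly this class.
(B) B (= KTB) is determined by the class of reflexive and symmetric frames.
(C) KB is determined by the class of symmetric frames.
(D) D is determined by the class of serial frames.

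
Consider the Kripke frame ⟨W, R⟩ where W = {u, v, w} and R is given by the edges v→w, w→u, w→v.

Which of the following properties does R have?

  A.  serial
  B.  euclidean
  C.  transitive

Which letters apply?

none

(A) not serial: u has no R-successor.
(B) not euclidean: w R u and w R v but not u R v.
(C) not transitive: v R w and w R u but not v R u.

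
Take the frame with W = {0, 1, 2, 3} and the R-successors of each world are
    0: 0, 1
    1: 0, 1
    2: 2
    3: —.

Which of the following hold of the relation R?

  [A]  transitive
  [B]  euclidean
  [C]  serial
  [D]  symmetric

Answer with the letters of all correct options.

(A) transitive: R is closed under composition.
(B) euclidean: any two R-successors of the same world are R-related.
(C) not serial: 3 has no R-successor.
(D) symmetric: every R-edge is matched by its reverse.

A, B, D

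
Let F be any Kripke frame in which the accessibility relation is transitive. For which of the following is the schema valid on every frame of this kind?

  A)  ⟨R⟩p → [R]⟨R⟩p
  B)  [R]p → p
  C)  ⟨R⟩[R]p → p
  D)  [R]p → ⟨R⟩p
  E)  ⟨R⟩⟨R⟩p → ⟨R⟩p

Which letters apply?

E

(A) ⟨R⟩p → [R]⟨R⟩p (axiom 5) characterises the euclidean frames. Such an R need not be euclidean — not valid.
(B) [R]p → p is axiom T, which corresponds to reflexivity. Such an R need not be reflexive — not valid.
(C) ⟨R⟩[R]p → p is the dual of axiom B; it is valid on a frame exactly when R is symmetric. Such an R need not be symmetric, so not valid.
(D) axiom D: valid iff R is serial. Such an R need not be serial — not valid.
(E) ⟨R⟩⟨R⟩p → ⟨R⟩p is the dual of axiom 4; it is valid on a frame exactly when R is transitive. Every such R is transitive, so valid.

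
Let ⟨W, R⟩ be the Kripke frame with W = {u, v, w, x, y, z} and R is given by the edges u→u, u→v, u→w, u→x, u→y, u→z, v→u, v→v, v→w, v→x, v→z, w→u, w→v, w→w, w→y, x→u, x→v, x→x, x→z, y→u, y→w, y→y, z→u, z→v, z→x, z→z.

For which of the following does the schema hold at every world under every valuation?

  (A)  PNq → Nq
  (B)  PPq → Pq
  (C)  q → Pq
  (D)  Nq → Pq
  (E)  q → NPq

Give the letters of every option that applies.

C, D, E

R is reflexive: each world relates to itself.
R is symmetric: every R-edge is matched by its reverse.
R is not transitive: v R u and u R y but not v R y.
R is not euclidean: u R v and u R y but not v R y.
R is serial: every world has an R-successor.
(A) PNq → Nq (the dual of axiom 5) characterises the euclidean frames. R is not euclidean — not valid.
(B) PPq → Pq is the dual of axiom 4, which corresponds to transitivity. R is not transitive — not valid.
(C) q → Pq is the dual of axiom T, which corresponds to reflexivity. R is reflexive — valid.
(D) Nq → Pq is axiom D; it is valid on a frame exactly when R is serial. R is serial, so valid.
(E) q → NPq is axiom B; it is valid on a frame exactly when R is symmetric. R is symmetric, so valid.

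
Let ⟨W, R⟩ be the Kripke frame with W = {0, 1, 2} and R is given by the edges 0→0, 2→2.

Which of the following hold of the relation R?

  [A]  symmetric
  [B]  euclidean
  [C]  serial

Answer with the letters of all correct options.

(A) symmetric: every R-edge is matched by its reverse.
(B) euclidean: any two R-successors of the same world are R-related.
(C) not serial: 1 has no R-successor.

A, B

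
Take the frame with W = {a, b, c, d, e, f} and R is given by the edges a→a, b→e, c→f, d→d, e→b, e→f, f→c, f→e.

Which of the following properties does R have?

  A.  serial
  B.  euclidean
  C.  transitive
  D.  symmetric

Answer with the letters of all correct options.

A, D

(A) serial: every world has an R-successor.
(B) not euclidean: e R b and e R f but not b R f.
(C) not transitive: b R e and e R b but not b R b.
(D) symmetric: every R-edge is matched by its reverse.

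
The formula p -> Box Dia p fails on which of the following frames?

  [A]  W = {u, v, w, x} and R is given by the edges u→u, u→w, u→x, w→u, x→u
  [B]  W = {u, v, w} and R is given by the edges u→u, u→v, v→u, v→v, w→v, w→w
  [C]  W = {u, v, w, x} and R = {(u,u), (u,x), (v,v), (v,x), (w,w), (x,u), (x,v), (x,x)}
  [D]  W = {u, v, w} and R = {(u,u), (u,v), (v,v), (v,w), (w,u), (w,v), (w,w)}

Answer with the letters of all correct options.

B, D

The schema p -> Box Dia p is axiom B; it is valid on a frame iff R is symmetric.
(A) R is symmetric (every R-edge is matched by its reverse), so the schema is valid here.
(B) R is not symmetric (w R v but not v R w), so the schema fails here.
(C) R is symmetric (every R-edge is matched by its reverse), so the schema is valid here.
(D) R is not symmetric (u R v but not v R u), so the schema fails here.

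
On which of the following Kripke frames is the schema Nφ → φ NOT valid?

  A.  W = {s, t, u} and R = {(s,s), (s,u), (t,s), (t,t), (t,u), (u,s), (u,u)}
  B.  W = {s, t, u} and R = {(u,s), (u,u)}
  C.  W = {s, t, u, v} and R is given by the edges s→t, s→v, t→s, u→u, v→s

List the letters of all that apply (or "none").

B, C

The schema Nφ → φ is axiom T; it is valid on a frame iff R is reflexive.
(A) R is reflexive (each world relates to itself), so the schema is valid here.
(B) R is not reflexive (not s R s), so the schema fails here.
(C) R is not reflexive (not s R s), so the schema fails here.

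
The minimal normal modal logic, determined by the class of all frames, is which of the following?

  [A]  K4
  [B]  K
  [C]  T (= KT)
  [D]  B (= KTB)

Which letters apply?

B

(A) K4 is determined by the class of transitive frames.
(B) K is determined by exactly this class.
(C) T (= KT) is determined by the class of reflexive frames.
(D) B (= KTB) is determined by the class of reflexive and symmetric frames.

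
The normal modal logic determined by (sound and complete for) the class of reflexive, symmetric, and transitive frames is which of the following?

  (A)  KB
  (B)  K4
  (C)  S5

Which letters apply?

C

(A) KB is determined by the class of symmetric frames.
(B) K4 is determined by the class of transitive frames.
(C) S5 is determined by exactly this class.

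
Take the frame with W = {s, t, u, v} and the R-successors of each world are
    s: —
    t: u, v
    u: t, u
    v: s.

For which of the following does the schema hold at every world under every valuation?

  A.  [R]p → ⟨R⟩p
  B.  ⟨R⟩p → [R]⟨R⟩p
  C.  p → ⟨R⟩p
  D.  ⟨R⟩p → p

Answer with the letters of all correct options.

none

R is not reflexive: not s R s.
R is not euclidean: t R u and t R v but not u R v.
R is not serial: s has no R-successor.
R is not a subset of the identity: t R u with t ≠ u.
(A) axiom D: valid iff R is serial. R is not serial — not valid.
(B) axiom 5: valid iff R is euclidean. R is not euclidean — not valid.
(C) the dual of axiom T: valid iff R is reflexive. R is not reflexive — not valid.
(D) ⟨R⟩p → p is valid only on frames where every R-edge is a self-loop. Here R ⊄ identity — not valid.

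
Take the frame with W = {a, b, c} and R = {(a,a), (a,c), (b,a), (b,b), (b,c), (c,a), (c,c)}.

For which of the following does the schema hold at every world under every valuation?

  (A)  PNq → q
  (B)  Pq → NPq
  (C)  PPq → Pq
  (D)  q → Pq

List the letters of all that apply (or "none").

C, D

R is reflexive: each world relates to itself.
R is not symmetric: b R a but not a R b.
R is transitive: R is closed under composition.
R is not euclidean: b R a and b R b but not a R b.
(A) PNq → q is the dual of axiom B, which corresponds to symmetry. R is not symmetric — not valid.
(B) Pq → NPq is axiom 5, which corresponds to the euclidean property. R is not euclidean — not valid.
(C) the dual of axiom 4: valid iff R is transitive. R is transitive — valid.
(D) q → Pq (the dual of axiom T) characterises the reflexive frames. R is reflexive — valid.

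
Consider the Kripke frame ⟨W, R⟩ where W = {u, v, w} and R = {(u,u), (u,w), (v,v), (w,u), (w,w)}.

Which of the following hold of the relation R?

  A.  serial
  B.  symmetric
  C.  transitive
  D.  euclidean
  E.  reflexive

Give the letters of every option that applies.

A, B, C, D, E

(A) serial: every world has an R-successor.
(B) symmetric: every R-edge is matched by its reverse.
(C) transitive: R is closed under composition.
(D) euclidean: any two R-successors of the same world are R-related.
(E) reflexive: each world relates to itself.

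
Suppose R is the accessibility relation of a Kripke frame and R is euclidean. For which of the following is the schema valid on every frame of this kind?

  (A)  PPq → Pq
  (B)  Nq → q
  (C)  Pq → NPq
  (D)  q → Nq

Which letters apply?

(A) PPq → Pq is the dual of axiom 4; it is valid on a frame exactly when R is transitive. Such an R need not be transitive, so not valid.
(B) axiom T: valid iff R is reflexive. Such an R need not be reflexive — not valid.
(C) Pq → NPq is axiom 5; it is valid on a frame exactly when R is euclidean. Every such R is euclidean, so valid.
(D) q → Nq is equivalent to ◇p→p; it holds exactly when R ⊆ identity. Such an R need not be a subset of the identity — not valid.

C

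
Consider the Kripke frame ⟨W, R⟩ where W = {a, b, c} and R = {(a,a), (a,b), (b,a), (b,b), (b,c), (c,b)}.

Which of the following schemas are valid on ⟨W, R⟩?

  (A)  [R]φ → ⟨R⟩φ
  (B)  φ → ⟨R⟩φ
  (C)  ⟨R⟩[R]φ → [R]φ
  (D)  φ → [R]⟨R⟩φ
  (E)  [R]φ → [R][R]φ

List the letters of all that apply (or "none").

A, D

R is not reflexive: not c R c.
R is symmetric: every R-edge is matched by its reverse.
R is not transitive: a R b and b R c but not a R c.
R is not euclidean: b R a and b R c but not a R c.
R is serial: every world has an R-successor.
(A) [R]φ → ⟨R⟩φ is axiom D, which corresponds to seriality. R is serial — valid.
(B) φ → ⟨R⟩φ is the dual of axiom T, which corresponds to reflexivity. R is not reflexive — not valid.
(C) ⟨R⟩[R]φ → [R]φ is the dual of axiom 5, which corresponds to the euclidean property. R is not euclidean — not valid.
(D) φ → [R]⟨R⟩φ (axiom B) characterises the symmetric frames. R is symmetric — valid.
(E) [R]φ → [R][R]φ is axiom 4, which corresponds to transitivity. R is not transitive — not valid.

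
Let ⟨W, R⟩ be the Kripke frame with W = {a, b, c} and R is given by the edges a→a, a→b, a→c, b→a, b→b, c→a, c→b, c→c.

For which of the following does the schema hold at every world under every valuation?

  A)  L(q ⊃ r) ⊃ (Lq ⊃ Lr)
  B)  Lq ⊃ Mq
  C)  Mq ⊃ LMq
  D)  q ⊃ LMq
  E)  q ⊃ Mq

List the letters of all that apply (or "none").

R is reflexive: each world relates to itself.
R is not symmetric: c R b but not b R c.
R is not euclidean: a R b and a R c but not b R c.
R is serial: every world has an R-successor.
(A) L(q ⊃ r) ⊃ (Lq ⊃ Lr) is the K axiom; it holds on all frames — valid.
(B) axiom D: valid iff R is serial. R is serial — valid.
(C) Mq ⊃ LMq is axiom 5; it is valid on a frame exactly when R is euclidean. R is not euclidean, so not valid.
(D) axiom B: valid iff R is symmetric. R is not symmetric — not valid.
(E) q ⊃ Mq (the dual of axiom T) characterises the reflexive frames. R is reflexive — valid.

A, B, E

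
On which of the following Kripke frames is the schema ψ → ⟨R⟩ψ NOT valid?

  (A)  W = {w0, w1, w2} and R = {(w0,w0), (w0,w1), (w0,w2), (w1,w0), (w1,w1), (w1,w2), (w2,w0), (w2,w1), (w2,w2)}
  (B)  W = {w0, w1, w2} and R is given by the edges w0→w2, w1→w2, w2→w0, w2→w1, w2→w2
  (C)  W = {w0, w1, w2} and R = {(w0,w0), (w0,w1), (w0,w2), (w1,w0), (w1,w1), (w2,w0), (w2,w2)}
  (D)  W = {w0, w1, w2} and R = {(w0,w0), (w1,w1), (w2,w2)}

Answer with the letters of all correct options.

The schema ψ → ⟨R⟩ψ is the dual of axiom T; it is valid on a frame iff R is reflexive.
(A) R is reflexive (each world relates to itself), so the schema is valid here.
(B) R is not reflexive (not w0 R w0), so the schema fails here.
(C) R is reflexive (each world relates to itself), so the schema is valid here.
(D) R is reflexive (each world relates to itself), so the schema is valid here.

B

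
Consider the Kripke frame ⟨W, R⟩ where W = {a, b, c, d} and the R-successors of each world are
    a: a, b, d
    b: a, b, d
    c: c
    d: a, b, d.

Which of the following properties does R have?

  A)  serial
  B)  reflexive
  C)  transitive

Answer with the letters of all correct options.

A, B, C

(A) serial: every world has an R-successor.
(B) reflexive: each world relates to itself.
(C) transitive: R is closed under composition.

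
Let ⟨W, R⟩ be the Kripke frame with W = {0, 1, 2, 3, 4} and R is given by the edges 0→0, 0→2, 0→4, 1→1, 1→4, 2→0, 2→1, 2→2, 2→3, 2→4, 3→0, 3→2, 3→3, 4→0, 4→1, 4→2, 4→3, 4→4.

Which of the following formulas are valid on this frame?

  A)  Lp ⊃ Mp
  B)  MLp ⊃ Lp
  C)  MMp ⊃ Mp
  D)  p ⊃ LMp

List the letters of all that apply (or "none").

R is not symmetric: 2 R 1 but not 1 R 2.
R is not transitive: 0 R 2 and 2 R 1 but not 0 R 1.
R is not euclidean: 2 R 0 and 2 R 1 but not 0 R 1.
R is serial: every world has an R-successor.
(A) axiom D: valid iff R is serial. R is serial — valid.
(B) the dual of axiom 5: valid iff R is euclidean. R is not euclidean — not valid.
(C) MMp ⊃ Mp is the dual of axiom 4, which corresponds to transitivity. R is not transitive — not valid.
(D) axiom B: valid iff R is symmetric. R is not symmetric — not valid.

A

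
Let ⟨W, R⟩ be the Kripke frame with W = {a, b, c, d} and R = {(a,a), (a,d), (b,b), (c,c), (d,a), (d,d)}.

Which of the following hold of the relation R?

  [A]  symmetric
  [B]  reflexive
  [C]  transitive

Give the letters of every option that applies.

(A) symmetric: every R-edge is matched by its reverse.
(B) reflexive: each world relates to itself.
(C) transitive: R is closed under composition.

A, B, C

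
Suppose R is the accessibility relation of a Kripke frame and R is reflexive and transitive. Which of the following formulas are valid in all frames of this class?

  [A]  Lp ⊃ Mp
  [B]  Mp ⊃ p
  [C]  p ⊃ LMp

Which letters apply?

Reflexive relations are serial.
(A) axiom D: valid iff R is serial. Every such R is serial — valid.
(B) Mp ⊃ p is the converse of T; it holds exactly when R ⊆ identity. Such an R need not be a subset of the identity — not valid.
(C) axiom B: valid iff R is symmetric. Such an R need not be symmetric — not valid.

A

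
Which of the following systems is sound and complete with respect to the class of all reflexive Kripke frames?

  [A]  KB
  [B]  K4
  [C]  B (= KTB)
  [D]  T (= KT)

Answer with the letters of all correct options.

(A) KB is determined by the class of symmetric frames.
(B) K4 is determined by the class of transitive frames.
(C) B (= KTB) is determined by the class of reflexive and symmetric frames.
(D) T (= KT) is determined by exactly this class.

D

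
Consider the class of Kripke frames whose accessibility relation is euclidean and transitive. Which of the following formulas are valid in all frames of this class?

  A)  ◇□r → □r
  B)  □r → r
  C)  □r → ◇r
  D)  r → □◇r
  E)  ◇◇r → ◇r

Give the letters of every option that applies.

(A) the dual of axiom 5: valid iff R is euclidean. Every such R is euclidean — valid.
(B) axiom T: valid iff R is reflexive. Such an R need not be reflexive — not valid.
(C) □r → ◇r (axiom D) characterises the serial frames. Such an R need not be serial — not valid.
(D) axiom B: valid iff R is symmetric. Such an R need not be symmetric — not valid.
(E) ◇◇r → ◇r is the dual of axiom 4, which corresponds to transitivity. Every such R is transitive — valid.

A, E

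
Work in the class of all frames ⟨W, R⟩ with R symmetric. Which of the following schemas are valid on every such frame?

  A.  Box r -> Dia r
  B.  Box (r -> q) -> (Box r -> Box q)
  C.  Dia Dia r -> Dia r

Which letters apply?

(A) Box r -> Dia r is axiom D; it is valid on a frame exactly when R is serial. Such an R need not be serial, so not valid.
(B) this is just K, valid on every normal frame.
(C) Dia Dia r -> Dia r (the dual of axiom 4) characterises the transitive frames. Such an R need not be transitive — not valid.

B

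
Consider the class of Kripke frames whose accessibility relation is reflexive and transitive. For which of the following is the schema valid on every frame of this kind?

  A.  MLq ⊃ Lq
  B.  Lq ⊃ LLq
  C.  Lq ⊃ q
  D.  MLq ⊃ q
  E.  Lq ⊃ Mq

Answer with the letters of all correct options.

B, C, E

Reflexive relations are serial.
(A) MLq ⊃ Lq is the dual of axiom 5; it is valid on a frame exactly when R is euclidean. Such an R need not be euclidean, so not valid.
(B) Lq ⊃ LLq (axiom 4) characterises the transitive frames. Every such R is transitive — valid.
(C) Lq ⊃ q is axiom T, which corresponds to reflexivity. Every such R is reflexive — valid.
(D) MLq ⊃ q is the dual of axiom B; it is valid on a frame exactly when R is symmetric. Such an R need not be symmetric, so not valid.
(E) Lq ⊃ Mq is axiom D; it is valid on a frame exactly when R is serial. Every such R is serial, so valid.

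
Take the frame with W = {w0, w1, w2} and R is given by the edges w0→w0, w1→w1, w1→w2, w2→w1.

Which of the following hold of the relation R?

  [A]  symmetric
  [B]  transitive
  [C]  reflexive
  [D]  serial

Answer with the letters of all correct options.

A, D

(A) symmetric: every R-edge is matched by its reverse.
(B) not transitive: w2 R w1 and w1 R w2 but not w2 R w2.
(C) not reflexive: not w2 R w2.
(D) serial: every world has an R-successor.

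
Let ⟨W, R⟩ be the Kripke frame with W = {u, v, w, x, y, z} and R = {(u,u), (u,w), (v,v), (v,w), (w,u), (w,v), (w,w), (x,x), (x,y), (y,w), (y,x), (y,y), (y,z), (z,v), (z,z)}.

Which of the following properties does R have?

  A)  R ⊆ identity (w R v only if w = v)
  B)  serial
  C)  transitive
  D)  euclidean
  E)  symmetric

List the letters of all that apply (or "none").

(A) not ⊆ identity: u R w with u ≠ w.
(B) serial: every world has an R-successor.
(C) not transitive: u R w and w R v but not u R v.
(D) not euclidean: w R u and w R v but not u R v.
(E) not symmetric: y R w but not w R y.

B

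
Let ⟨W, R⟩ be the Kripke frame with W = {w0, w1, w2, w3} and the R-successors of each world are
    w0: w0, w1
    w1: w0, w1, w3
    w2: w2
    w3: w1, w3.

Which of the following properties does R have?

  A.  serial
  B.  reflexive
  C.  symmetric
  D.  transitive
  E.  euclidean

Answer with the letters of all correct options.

A, B, C

(A) serial: every world has an R-successor.
(B) reflexive: each world relates to itself.
(C) symmetric: every R-edge is matched by its reverse.
(D) not transitive: w0 R w1 and w1 R w3 but not w0 R w3.
(E) not euclidean: w1 R w0 and w1 R w3 but not w0 R w3.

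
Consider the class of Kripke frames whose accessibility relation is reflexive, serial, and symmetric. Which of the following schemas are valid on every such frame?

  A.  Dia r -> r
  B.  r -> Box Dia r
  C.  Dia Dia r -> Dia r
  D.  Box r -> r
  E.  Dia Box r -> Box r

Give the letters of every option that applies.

B, D

(A) Dia r -> r is valid only on frames where every R-edge is a self-loop. Such an R need not be a subset of the identity — not valid.
(B) r -> Box Dia r is axiom B; it is valid on a frame exactly when R is symmetric. Every such R is symmetric, so valid.
(C) Dia Dia r -> Dia r (the dual of axiom 4) characterises the transitive frames. Such an R need not be transitive — not valid.
(D) axiom T: valid iff R is reflexive. Every such R is reflexive — valid.
(E) Dia Box r -> Box r (the dual of axiom 5) characterises the euclidean frames. Such an R need not be euclidean — not valid.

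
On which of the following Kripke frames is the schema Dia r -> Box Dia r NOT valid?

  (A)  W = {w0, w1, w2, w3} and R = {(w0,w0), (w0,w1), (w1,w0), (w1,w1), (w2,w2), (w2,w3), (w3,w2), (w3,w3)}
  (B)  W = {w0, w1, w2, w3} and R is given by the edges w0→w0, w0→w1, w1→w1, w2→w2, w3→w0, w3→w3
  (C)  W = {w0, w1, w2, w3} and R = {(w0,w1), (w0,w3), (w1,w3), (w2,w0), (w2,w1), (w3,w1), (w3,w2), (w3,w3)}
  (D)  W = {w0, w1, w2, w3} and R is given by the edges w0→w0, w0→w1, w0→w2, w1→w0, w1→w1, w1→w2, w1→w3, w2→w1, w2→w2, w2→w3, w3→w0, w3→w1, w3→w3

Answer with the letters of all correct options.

B, C, D

The schema Dia r -> Box Dia r is axiom 5; it is valid on a frame iff R is euclidean.
(A) R is euclidean (any two R-successors of the same world are R-related), so the schema is valid here.
(B) R is not euclidean (w0 R w1 and w0 R w0 but not w1 R w0), so the schema fails here.
(C) R is not euclidean (w2 R w1 and w2 R w0 but not w1 R w0), so the schema fails here.
(D) R is not euclidean (w0 R w2 and w0 R w0 but not w2 R w0), so the schema fails here.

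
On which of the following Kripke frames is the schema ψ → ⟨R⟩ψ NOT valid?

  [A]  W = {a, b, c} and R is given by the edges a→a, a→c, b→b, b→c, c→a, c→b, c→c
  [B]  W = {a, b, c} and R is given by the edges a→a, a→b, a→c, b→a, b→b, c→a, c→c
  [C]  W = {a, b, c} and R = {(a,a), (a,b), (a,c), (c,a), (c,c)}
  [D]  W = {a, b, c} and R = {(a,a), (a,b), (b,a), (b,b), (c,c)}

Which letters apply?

The schema ψ → ⟨R⟩ψ is the dual of axiom T; it is valid on a frame iff R is reflexive.
(A) R is reflexive (each world relates to itself), so the schema is valid here.
(B) R is reflexive (each world relates to itself), so the schema is valid here.
(C) R is not reflexive (not b R b), so the schema fails here.
(D) R is reflexive (each world relates to itself), so the schema is valid here.

C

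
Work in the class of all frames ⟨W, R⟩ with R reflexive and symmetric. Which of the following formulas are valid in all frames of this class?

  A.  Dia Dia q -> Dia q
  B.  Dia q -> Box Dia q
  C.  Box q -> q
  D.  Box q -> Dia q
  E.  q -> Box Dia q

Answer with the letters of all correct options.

C, D, E

Reflexive relations are serial.
(A) the dual of axiom 4: valid iff R is transitive. Such an R need not be transitive — not valid.
(B) Dia q -> Box Dia q (axiom 5) characterises the euclidean frames. Such an R need not be euclidean — not valid.
(C) Box q -> q (axiom T) characterises the reflexive frames. Every such R is reflexive — valid.
(D) Box q -> Dia q (axiom D) characterises the serial frames. Every such R is serial — valid.
(E) q -> Box Dia q (axiom B) characterises the symmetric frames. Every such R is symmetric — valid.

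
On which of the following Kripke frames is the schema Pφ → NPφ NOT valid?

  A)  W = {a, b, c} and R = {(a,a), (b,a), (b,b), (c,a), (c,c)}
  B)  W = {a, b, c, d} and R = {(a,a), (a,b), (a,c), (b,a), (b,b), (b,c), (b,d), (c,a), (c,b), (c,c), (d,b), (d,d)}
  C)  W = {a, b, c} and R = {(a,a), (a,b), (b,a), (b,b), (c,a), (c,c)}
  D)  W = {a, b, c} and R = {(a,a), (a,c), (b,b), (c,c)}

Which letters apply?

A, B, C, D

The schema Pφ → NPφ is axiom 5; it is valid on a frame iff R is euclidean.
(A) R is not euclidean (b R a and b R b but not a R b), so the schema fails here.
(B) R is not euclidean (b R a and b R d but not a R d), so the schema fails here.
(C) R is not euclidean (c R a and c R c but not a R c), so the schema fails here.
(D) R is not euclidean (a R c and a R a but not c R a), so the schema fails here.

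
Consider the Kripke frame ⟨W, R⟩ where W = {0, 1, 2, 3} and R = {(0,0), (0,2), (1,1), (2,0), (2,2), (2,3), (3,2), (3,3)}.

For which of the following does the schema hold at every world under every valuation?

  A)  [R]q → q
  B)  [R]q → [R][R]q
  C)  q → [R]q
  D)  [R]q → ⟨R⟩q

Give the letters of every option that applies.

R is reflexive: each world relates to itself.
R is not transitive: 0 R 2 and 2 R 3 but not 0 R 3.
R is serial: every world has an R-successor.
R is not a subset of the identity: 0 R 2 with 0 ≠ 2.
(A) [R]q → q (axiom T) characterises the reflexive frames. R is reflexive — valid.
(B) axiom 4: valid iff R is transitive. R is not transitive — not valid.
(C) q → [R]q is valid only on frames where every R-edge is a self-loop. Here R ⊄ identity — not valid.
(D) [R]q → ⟨R⟩q is axiom D; it is valid on a frame exactly when R is serial. R is serial, so valid.

A, D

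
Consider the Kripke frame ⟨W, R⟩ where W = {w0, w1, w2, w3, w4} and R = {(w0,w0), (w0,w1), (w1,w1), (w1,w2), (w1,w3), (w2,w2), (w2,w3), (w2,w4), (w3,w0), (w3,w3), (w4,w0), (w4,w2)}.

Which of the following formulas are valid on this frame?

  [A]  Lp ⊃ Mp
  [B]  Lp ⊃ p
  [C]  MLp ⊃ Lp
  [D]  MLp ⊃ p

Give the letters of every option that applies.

R is not reflexive: not w4 R w4.
R is not symmetric: w0 R w1 but not w1 R w0.
R is not euclidean: w0 R w1 and w0 R w0 but not w1 R w0.
R is serial: every world has an R-successor.
(A) axiom D: valid iff R is serial. R is serial — valid.
(B) Lp ⊃ p (axiom T) characterises the reflexive frames. R is not reflexive — not valid.
(C) MLp ⊃ Lp is the dual of axiom 5, which corresponds to the euclidean property. R is not euclidean — not valid.
(D) the dual of axiom B: valid iff R is symmetric. R is not symmetric — not valid.

A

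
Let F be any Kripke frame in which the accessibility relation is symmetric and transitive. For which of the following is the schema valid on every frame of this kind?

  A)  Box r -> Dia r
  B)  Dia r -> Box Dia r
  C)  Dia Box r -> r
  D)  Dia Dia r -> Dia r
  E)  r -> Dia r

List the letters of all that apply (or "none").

A symmetric transitive relation is euclidean (uRv and uRw give vRu by symmetry, then vRw by transitivity).
(A) Box r -> Dia r (axiom D) characterises the serial frames. Such an R need not be serial — not valid.
(B) Dia r -> Box Dia r is axiom 5, which corresponds to the euclidean property. Every such R is euclidean — valid.
(C) Dia Box r -> r (the dual of axiom B) characterises the symmetric frames. Every such R is symmetric — valid.
(D) Dia Dia r -> Dia r is the dual of axiom 4; it is valid on a frame exactly when R is transitive. Every such R is transitive, so valid.
(E) r -> Dia r (the dual of axiom T) characterises the reflexive frames. Such an R need not be reflexive — not valid.

B, C, D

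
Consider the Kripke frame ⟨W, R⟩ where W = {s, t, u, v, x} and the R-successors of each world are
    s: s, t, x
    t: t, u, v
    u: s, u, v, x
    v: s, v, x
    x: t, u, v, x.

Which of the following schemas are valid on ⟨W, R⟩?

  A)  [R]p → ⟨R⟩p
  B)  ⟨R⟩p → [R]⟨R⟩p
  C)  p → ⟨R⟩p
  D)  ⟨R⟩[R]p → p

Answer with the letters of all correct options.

R is reflexive: each world relates to itself.
R is not symmetric: s R t but not t R s.
R is not euclidean: s R t and s R s but not t R s.
R is serial: every world has an R-successor.
(A) [R]p → ⟨R⟩p is axiom D, which corresponds to seriality. R is serial — valid.
(B) ⟨R⟩p → [R]⟨R⟩p is axiom 5, which corresponds to the euclidean property. R is not euclidean — not valid.
(C) p → ⟨R⟩p is the dual of axiom T; it is valid on a frame exactly when R is reflexive. R is reflexive, so valid.
(D) ⟨R⟩[R]p → p (the dual of axiom B) characterises the symmetric frames. R is not symmetric — not valid.

A, C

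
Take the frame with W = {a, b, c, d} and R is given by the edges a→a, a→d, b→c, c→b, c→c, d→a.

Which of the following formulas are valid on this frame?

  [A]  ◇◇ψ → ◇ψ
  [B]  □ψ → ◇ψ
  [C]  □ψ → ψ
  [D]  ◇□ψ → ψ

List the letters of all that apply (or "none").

B, D

R is not reflexive: not b R b.
R is symmetric: every R-edge is matched by its reverse.
R is not transitive: b R c and c R b but not b R b.
R is serial: every world has an R-successor.
(A) ◇◇ψ → ◇ψ is the dual of axiom 4; it is valid on a frame exactly when R is transitive. R is not transitive, so not valid.
(B) □ψ → ◇ψ (axiom D) characterises the serial frames. R is serial — valid.
(C) □ψ → ψ is axiom T; it is valid on a frame exactly when R is reflexive. R is not reflexive, so not valid.
(D) the dual of axiom B: valid iff R is symmetric. R is symmetric — valid.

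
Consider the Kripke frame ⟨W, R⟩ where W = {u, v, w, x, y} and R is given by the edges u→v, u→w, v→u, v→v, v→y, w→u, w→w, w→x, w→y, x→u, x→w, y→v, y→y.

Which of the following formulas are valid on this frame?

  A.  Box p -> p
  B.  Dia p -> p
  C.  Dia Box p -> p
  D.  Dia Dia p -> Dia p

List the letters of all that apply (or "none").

R is not reflexive: not u R u.
R is not symmetric: w R y but not y R w.
R is not transitive: u R v and v R u but not u R u.
R is not a subset of the identity: u R v with u ≠ v.
(A) Box p -> p is axiom T, which corresponds to reflexivity. R is not reflexive — not valid.
(B) Dia p -> p is valid only on frames where every R-edge is a self-loop. Here R ⊄ identity — not valid.
(C) the dual of axiom B: valid iff R is symmetric. R is not symmetric — not valid.
(D) Dia Dia p -> Dia p (the dual of axiom 4) characterises the transitive frames. R is not transitive — not valid.

none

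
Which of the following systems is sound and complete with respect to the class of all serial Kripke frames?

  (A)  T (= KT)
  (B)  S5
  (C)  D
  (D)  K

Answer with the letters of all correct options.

(A) T (= KT) is determined by the class of reflexive frames.
(B) S5 is determined by the class of reflexive, symmetric, and transitive frames.
(C) D is determined by exactly this class.
(D) K is determined by the class of arbitrary frames.

C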